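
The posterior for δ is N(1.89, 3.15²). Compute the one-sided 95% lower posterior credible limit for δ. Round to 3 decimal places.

-3.291

Need L with P(δ ≥ L) = 0.95: L = 1.89 − z_{0.05}·3.15.
z = 1.645; L = 1.89 − 1.645 × 3.15 = -3.291.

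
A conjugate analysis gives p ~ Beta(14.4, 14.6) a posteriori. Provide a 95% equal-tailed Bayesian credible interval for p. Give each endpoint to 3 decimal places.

[0.319, 0.674]

Posterior: Beta(14.4, 14.6).
Equal-tailed 95% interval: the 0.025 and 0.975 quantiles of Beta(14.4, 14.6).
Posterior mean ≈ 0.497, SD ≈ 0.091; a Normal approximation gives roughly [0.318, 0.675].
Exact: F⁻¹(0.025) = 0.319; F⁻¹(0.975) = 0.674.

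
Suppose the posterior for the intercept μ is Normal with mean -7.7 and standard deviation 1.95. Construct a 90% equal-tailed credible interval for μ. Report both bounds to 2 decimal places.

[-10.91, -4.49]

The posterior is symmetric, so the 90% equal-tailed interval is μ = -7.7 ± z·1.95 with z = 1.645.
Half-width: 1.645 × 1.95 = 3.21.
-7.7 − 3.21 = -10.91; -7.7 + 3.21 = -4.49.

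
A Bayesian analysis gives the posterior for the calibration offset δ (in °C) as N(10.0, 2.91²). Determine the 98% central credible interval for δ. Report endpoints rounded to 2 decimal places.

[3.23, 16.77]

The posterior is symmetric, so the 98% equal-tailed interval is δ = 10.0 ± z·2.91 with z = 2.326.
Half-width: 2.326 × 2.91 = 6.77.
10.0 − 6.77 = 3.23; 10.0 + 6.77 = 16.77.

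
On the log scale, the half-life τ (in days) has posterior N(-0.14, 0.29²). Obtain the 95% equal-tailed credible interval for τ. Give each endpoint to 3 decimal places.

On the log scale the 95% interval is -0.14 ± 1.960 × 0.29 = [-0.7084, 0.4284].
Exponentiate: [e^-0.7084, e^0.4284] = [0.492, 1.535].

[0.492, 1.535]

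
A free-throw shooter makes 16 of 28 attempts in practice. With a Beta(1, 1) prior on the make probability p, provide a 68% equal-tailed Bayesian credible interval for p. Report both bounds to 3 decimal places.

Posterior: Beta(1+16, 1+12) = Beta(17, 13).
Equal-tailed 68% interval: the 0.16 and 0.84 quantiles of Beta(17, 13).
Posterior mean ≈ 0.567, SD ≈ 0.089; a Normal approximation gives roughly [0.478, 0.655].
Exact: F⁻¹(0.16) = 0.477; F⁻¹(0.84) = 0.657.

[0.477, 0.657]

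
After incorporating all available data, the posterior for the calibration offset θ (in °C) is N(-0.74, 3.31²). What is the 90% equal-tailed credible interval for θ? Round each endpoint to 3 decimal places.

[-6.184, 4.704]

The posterior is symmetric, so the 90% equal-tailed interval is θ = -0.74 ± z·3.31 with z = 1.645.
Half-width: 1.645 × 3.31 = 5.444.
-0.74 − 5.444 = -6.184; -0.74 + 5.444 = 4.704.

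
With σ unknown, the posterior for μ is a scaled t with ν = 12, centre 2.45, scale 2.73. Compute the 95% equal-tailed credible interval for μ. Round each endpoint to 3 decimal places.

The t_12 distribution is symmetric; the 95% interval is 2.45 ± t·2.73 with t_{0.975,12} = 2.179.
Half-width: 2.179 × 2.73 = 5.948.
2.45 − 5.948 = -3.498; 2.45 + 5.948 = 8.398.

[-3.498, 8.398]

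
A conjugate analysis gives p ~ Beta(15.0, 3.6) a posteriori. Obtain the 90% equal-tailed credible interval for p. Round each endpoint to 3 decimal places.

Posterior: Beta(15.0, 3.6).
Equal-tailed 90% interval: the 0.05 and 0.95 quantiles of Beta(15.0, 3.6).
Posterior mean ≈ 0.806, SD ≈ 0.089; a Normal approximation gives roughly [0.660, 0.953].
Exact: F⁻¹(0.05) = 0.642; F⁻¹(0.95) = 0.932.

[0.642, 0.932]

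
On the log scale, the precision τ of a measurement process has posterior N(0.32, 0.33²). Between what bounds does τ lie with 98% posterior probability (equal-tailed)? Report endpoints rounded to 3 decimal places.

[0.639, 2.967]

On the log scale the 98% interval is 0.32 ± 2.326 × 0.33 = [-0.4477, 1.0877].
Exponentiate: [e^-0.4477, e^1.0877] = [0.639, 2.967].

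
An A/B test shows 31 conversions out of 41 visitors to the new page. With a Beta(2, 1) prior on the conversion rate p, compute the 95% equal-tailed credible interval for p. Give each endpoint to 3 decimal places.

Posterior: Beta(2+31, 1+10) = Beta(33, 11).
Equal-tailed 95% interval: the 0.025 and 0.975 quantiles of Beta(33, 11).
Posterior mean ≈ 0.750, SD ≈ 0.065; a Normal approximation gives roughly [0.623, 0.877].
Exact: F⁻¹(0.025) = 0.614; F⁻¹(0.975) = 0.865.

[0.614, 0.865]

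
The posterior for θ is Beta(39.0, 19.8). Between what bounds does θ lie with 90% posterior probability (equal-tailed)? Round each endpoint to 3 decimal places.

[0.560, 0.761]

Posterior: Beta(39.0, 19.8).
Equal-tailed 90% interval: the 0.05 and 0.95 quantiles of Beta(39.0, 19.8).
Posterior mean ≈ 0.663, SD ≈ 0.061; a Normal approximation gives roughly [0.563, 0.764].
Exact: F⁻¹(0.05) = 0.560; F⁻¹(0.95) = 0.761.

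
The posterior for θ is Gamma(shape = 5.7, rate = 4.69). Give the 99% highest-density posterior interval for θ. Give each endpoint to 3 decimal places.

The posterior is unimodal and skewed, so the HPD interval has equal density at both endpoints and is the shortest 99% interval.
Solving f(0.222) = f(2.743) with F(2.743) − F(0.222) = 0.99 gives [0.222, 2.743].
For comparison, the equal-tailed interval is [0.297, 2.919]; the HPD is narrower and shifted toward the mode.

[0.222, 2.743]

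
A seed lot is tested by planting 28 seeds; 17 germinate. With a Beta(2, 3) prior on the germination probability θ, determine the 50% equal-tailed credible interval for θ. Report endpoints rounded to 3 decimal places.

Posterior: Beta(2+17, 3+11) = Beta(19, 14).
Equal-tailed 50% interval: the 0.25 and 0.75 quantiles of Beta(19, 14).
Posterior mean ≈ 0.576, SD ≈ 0.085; a Normal approximation gives roughly [0.519, 0.633].
Exact: F⁻¹(0.25) = 0.518; F⁻¹(0.75) = 0.635.

[0.518, 0.635]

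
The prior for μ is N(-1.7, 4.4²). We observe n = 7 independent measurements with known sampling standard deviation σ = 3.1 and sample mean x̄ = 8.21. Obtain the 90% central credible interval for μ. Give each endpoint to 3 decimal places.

[5.691, 9.416]

Posterior precision = 1/4.4² + 7/3.1² = 0.0517 + 0.7284 = 0.7801, so posterior SD = 1.1322.
Posterior mean = (-1.7/4.4² + 7·8.21/3.1²) / 0.7801 = 7.5538.
Interval: 7.5538 ± 1.645 × 1.1322 → [5.691, 9.416].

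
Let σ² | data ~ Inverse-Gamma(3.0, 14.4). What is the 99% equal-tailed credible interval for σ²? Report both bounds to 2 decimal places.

[1.55, 42.62]

Inverse-Gamma(3.0, 14.4) quantiles: F⁻¹(0.005) and F⁻¹(0.995).
Equivalently, 1/σ² ~ Gamma(3.0, rate = 14.4); invert its 0.995 and 0.005 quantiles.
Posterior mean ≈ 7.20, SD ≈ 7.20; a Normal approximation gives roughly [-11.35, 25.75].
Exact: lower = 1.55; upper = 42.62.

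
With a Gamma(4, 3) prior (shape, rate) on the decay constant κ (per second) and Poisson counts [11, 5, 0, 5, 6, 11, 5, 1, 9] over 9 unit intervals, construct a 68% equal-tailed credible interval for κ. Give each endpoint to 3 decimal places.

Posterior: Gamma(4+53, 3+9) = Gamma(57, 12) (shape, rate).
Equal-tailed 68% interval: Gamma(57, 12) quantiles at 0.16 and 0.84.
Posterior mean ≈ 4.750, SD ≈ 0.629; a Normal approximation gives roughly [4.124, 5.376].
Exact: lower = 4.126; upper = 5.374.

[4.126, 5.374]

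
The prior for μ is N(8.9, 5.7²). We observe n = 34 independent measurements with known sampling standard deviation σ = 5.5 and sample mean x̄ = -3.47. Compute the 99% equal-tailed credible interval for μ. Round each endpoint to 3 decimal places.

[-5.537, -0.743]

Posterior precision = 1/5.7² + 34/5.5² = 0.0308 + 1.1240 = 1.1547, so posterior SD = 0.9306.
Posterior mean = (8.9/5.7² + 34·-3.47/5.5²) / 1.1547 = -3.1403.
Interval: -3.1403 ± 2.576 × 0.9306 → [-5.537, -0.743].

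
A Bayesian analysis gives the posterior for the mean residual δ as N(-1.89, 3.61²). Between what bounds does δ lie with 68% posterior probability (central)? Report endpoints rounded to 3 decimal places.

The posterior is symmetric, so the 68% equal-tailed interval is δ = -1.89 ± z·3.61 with z = 0.994.
Half-width: 0.994 × 3.61 = 3.590.
-1.89 − 3.590 = -5.480; -1.89 + 3.590 = 1.700.

[-5.480, 1.700]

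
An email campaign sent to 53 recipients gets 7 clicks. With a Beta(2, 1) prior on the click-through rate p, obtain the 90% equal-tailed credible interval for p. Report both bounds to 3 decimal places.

[0.088, 0.247]

Posterior: Beta(2+7, 1+46) = Beta(9, 47).
Equal-tailed 90% interval: the 0.05 and 0.95 quantiles of Beta(9, 47).
Posterior mean ≈ 0.161, SD ≈ 0.049; a Normal approximation gives roughly [0.081, 0.241].
Exact: F⁻¹(0.05) = 0.088; F⁻¹(0.95) = 0.247.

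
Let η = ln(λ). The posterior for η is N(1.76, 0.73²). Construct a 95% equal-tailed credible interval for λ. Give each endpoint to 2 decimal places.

[1.39, 24.31]

On the log scale the 95% interval is 1.76 ± 1.960 × 0.73 = [0.3292, 3.1908].
Exponentiate: [e^0.3292, e^3.1908] = [1.39, 24.31].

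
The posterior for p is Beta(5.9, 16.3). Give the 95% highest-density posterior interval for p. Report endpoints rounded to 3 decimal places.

The posterior is unimodal and skewed, so the HPD interval has equal density at both endpoints and is the shortest 95% interval.
Solving f(0.097) = f(0.447) with F(0.447) − F(0.097) = 0.95 gives [0.097, 0.447].
For comparison, the equal-tailed interval is [0.109, 0.463]; the HPD is narrower and shifted toward the mode.

[0.097, 0.447]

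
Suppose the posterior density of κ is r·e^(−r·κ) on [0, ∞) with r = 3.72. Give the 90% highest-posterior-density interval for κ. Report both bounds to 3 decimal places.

[0.000, 0.619]

The exponential density is strictly decreasing on [0, ∞), so the HPD interval is anchored at 0: [0, q] with P(κ ≤ q) = 0.90.
q = −ln(1 − 0.90) / 3.72 = 2.3026 / 3.72 = 0.619.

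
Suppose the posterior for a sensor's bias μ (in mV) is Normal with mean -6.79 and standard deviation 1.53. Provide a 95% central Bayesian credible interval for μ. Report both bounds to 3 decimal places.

[-9.789, -3.791]

The posterior is symmetric, so the 95% equal-tailed interval is μ = -6.79 ± z·1.53 with z = 1.960.
Half-width: 1.960 × 1.53 = 2.999.
-6.79 − 2.999 = -9.789; -6.79 + 2.999 = -3.791.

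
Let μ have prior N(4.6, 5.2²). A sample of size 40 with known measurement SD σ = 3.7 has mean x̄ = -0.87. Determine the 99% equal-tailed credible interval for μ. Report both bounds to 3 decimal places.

Posterior precision = 1/5.2² + 40/3.7² = 0.0370 + 2.9218 = 2.9588, so posterior SD = 0.5814.
Posterior mean = (4.6/5.2² + 40·-0.87/3.7²) / 2.9588 = -0.8016.
Interval: -0.8016 ± 2.576 × 0.5814 → [-2.299, 0.696].

[-2.299, 0.696]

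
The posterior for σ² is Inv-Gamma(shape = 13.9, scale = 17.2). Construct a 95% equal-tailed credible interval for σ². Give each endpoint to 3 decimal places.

Inverse-Gamma(13.9, 17.2) quantiles: F⁻¹(0.025) and F⁻¹(0.975).
Equivalently, 1/σ² ~ Gamma(13.9, rate = 17.2); invert its 0.975 and 0.025 quantiles.
Posterior mean ≈ 1.333, SD ≈ 0.387; a Normal approximation gives roughly [0.576, 2.091].
Exact: lower = 0.778; upper = 2.269.

[0.778, 2.269]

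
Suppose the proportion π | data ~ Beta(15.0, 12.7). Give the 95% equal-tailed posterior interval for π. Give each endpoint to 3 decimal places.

[0.358, 0.719]

Posterior: Beta(15.0, 12.7).
Equal-tailed 95% interval: the 0.025 and 0.975 quantiles of Beta(15.0, 12.7).
Posterior mean ≈ 0.542, SD ≈ 0.093; a Normal approximation gives roughly [0.359, 0.724].
Exact: F⁻¹(0.025) = 0.358; F⁻¹(0.975) = 0.719.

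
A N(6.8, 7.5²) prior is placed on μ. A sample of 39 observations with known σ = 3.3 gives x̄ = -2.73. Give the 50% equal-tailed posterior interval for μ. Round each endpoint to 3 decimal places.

Posterior precision = 1/7.5² + 39/3.3² = 0.0178 + 3.5813 = 3.5990, so posterior SD = 0.5271.
Posterior mean = (6.8/7.5² + 39·-2.73/3.3²) / 3.5990 = -2.6829.
Interval: -2.6829 ± 0.674 × 0.5271 → [-3.038, -2.327].

[-3.038, -2.327]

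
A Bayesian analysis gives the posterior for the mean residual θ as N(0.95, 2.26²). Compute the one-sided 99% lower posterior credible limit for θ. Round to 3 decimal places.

Need L with P(θ ≥ L) = 0.99: L = 0.95 − z_{0.01}·2.26.
z = 2.326; L = 0.95 − 2.326 × 2.26 = -4.308.

-4.308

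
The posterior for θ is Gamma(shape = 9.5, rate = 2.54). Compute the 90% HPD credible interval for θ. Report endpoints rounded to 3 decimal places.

The posterior is unimodal and skewed, so the HPD interval has equal density at both endpoints and is the shortest 90% interval.
Solving f(1.784) = f(5.631) with F(5.631) − F(1.784) = 0.90 gives [1.784, 5.631].
For comparison, the equal-tailed interval is [1.992, 5.934]; the HPD is narrower and shifted toward the mode.

[1.784, 5.631]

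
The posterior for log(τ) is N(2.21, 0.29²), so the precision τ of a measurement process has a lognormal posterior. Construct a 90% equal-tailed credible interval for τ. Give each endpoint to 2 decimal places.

[5.66, 14.69]

On the log scale the 90% interval is 2.21 ± 1.645 × 0.29 = [1.7330, 2.6870].
Exponentiate: [e^1.7330, e^2.6870] = [5.66, 14.69].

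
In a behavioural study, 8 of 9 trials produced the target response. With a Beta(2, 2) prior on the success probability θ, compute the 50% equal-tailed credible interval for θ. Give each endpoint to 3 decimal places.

Posterior: Beta(2+8, 2+1) = Beta(10, 3).
Equal-tailed 50% interval: the 0.25 and 0.75 quantiles of Beta(10, 3).
Posterior mean ≈ 0.769, SD ≈ 0.113; a Normal approximation gives roughly [0.693, 0.845].
Exact: F⁻¹(0.25) = 0.699; F⁻¹(0.75) = 0.854.

[0.699, 0.854]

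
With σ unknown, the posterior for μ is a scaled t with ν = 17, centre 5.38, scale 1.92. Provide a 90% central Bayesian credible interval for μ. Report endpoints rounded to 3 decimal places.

[2.040, 8.720]

The t_17 distribution is symmetric; the 90% interval is 5.38 ± t·1.92 with t_{0.95,17} = 1.740.
Half-width: 1.740 × 1.92 = 3.340.
5.38 − 3.340 = 2.040; 5.38 + 3.340 = 8.720.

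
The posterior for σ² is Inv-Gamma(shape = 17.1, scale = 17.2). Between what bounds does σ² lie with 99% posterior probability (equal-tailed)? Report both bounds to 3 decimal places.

Inverse-Gamma(17.1, 17.2) quantiles: F⁻¹(0.005) and F⁻¹(0.995).
Equivalently, 1/σ² ~ Gamma(17.1, rate = 17.2); invert its 0.995 and 0.005 quantiles.
Posterior mean ≈ 1.068, SD ≈ 0.275; a Normal approximation gives roughly [0.360, 1.776].
Exact: lower = 0.581; upper = 2.067.

[0.581, 2.067]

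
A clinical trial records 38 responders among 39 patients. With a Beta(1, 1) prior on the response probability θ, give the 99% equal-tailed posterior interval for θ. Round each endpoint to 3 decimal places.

Posterior: Beta(1+38, 1+1) = Beta(39, 2).
Equal-tailed 99% interval: the 0.005 and 0.995 quantiles of Beta(39, 2).
Posterior mean ≈ 0.951, SD ≈ 0.033; a Normal approximation gives roughly [0.866, 1.037].
Exact: F⁻¹(0.005) = 0.828; F⁻¹(0.995) = 0.997.

[0.828, 0.997]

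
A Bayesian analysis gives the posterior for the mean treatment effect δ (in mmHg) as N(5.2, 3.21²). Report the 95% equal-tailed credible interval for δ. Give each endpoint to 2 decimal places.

[-1.09, 11.49]

The posterior is symmetric, so the 95% equal-tailed interval is δ = 5.2 ± z·3.21 with z = 1.960.
Half-width: 1.960 × 3.21 = 6.29.
5.2 − 6.29 = -1.09; 5.2 + 6.29 = 11.49.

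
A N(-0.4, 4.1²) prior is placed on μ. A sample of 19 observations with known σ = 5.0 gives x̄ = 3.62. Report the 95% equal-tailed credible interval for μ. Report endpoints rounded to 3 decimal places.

[1.163, 5.493]

Posterior precision = 1/4.1² + 19/5.0² = 0.0595 + 0.7600 = 0.8195, so posterior SD = 1.1047.
Posterior mean = (-0.4/4.1² + 19·3.62/5.0²) / 0.8195 = 3.3282.
Interval: 3.3282 ± 1.960 × 1.1047 → [1.163, 5.493].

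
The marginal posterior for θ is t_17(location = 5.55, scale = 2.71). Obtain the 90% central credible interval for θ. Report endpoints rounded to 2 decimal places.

[0.84, 10.26]

The t_17 distribution is symmetric; the 90% interval is 5.55 ± t·2.71 with t_{0.95,17} = 1.740.
Half-width: 1.740 × 2.71 = 4.71.
5.55 − 4.71 = 0.84; 5.55 + 4.71 = 10.26.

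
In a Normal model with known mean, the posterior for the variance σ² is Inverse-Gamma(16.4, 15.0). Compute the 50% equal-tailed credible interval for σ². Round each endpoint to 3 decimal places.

[0.793, 1.110]

Inverse-Gamma(16.4, 15.0) quantiles: F⁻¹(0.25) and F⁻¹(0.75).
Equivalently, 1/σ² ~ Gamma(16.4, rate = 15.0); invert its 0.75 and 0.25 quantiles.
Posterior mean ≈ 0.974, SD ≈ 0.257; a Normal approximation gives roughly [0.801, 1.147].
Exact: lower = 0.793; upper = 1.110.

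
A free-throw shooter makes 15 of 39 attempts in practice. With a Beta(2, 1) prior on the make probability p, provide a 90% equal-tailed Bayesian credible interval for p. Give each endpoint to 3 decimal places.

[0.284, 0.531]

Posterior: Beta(2+15, 1+24) = Beta(17, 25).
Equal-tailed 90% interval: the 0.05 and 0.95 quantiles of Beta(17, 25).
Posterior mean ≈ 0.405, SD ≈ 0.075; a Normal approximation gives roughly [0.282, 0.528].
Exact: F⁻¹(0.05) = 0.284; F⁻¹(0.95) = 0.531.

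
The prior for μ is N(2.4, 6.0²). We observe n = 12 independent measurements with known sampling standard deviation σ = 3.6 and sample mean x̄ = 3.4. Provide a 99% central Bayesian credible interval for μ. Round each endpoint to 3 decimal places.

[0.733, 6.008]

Posterior precision = 1/6.0² + 12/3.6² = 0.0278 + 0.9259 = 0.9537, so posterior SD = 1.0240.
Posterior mean = (2.4/6.0² + 12·3.4/3.6²) / 0.9537 = 3.3709.
Interval: 3.3709 ± 2.576 × 1.0240 → [0.733, 6.008].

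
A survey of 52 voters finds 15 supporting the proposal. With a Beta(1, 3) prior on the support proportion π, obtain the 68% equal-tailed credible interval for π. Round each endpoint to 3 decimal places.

[0.226, 0.346]

Posterior: Beta(1+15, 3+37) = Beta(16, 40).
Equal-tailed 68% interval: the 0.16 and 0.84 quantiles of Beta(16, 40).
Posterior mean ≈ 0.286, SD ≈ 0.060; a Normal approximation gives roughly [0.226, 0.345].
Exact: F⁻¹(0.16) = 0.226; F⁻¹(0.84) = 0.346.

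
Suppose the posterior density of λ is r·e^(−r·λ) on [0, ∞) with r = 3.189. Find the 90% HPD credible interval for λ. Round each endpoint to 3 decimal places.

[0.000, 0.722]

The exponential density is strictly decreasing on [0, ∞), so the HPD interval is anchored at 0: [0, q] with P(λ ≤ q) = 0.90.
q = −ln(1 − 0.90) / 3.189 = 2.3026 / 3.189 = 0.722.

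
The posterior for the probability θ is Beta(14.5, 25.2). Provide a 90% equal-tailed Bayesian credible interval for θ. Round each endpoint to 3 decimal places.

Posterior: Beta(14.5, 25.2).
Equal-tailed 90% interval: the 0.05 and 0.95 quantiles of Beta(14.5, 25.2).
Posterior mean ≈ 0.365, SD ≈ 0.075; a Normal approximation gives roughly [0.241, 0.489].
Exact: F⁻¹(0.05) = 0.245; F⁻¹(0.95) = 0.493.

[0.245, 0.493]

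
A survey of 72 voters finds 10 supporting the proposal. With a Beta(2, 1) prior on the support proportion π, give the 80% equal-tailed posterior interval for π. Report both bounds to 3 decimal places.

[0.108, 0.216]

Posterior: Beta(2+10, 1+62) = Beta(12, 63).
Equal-tailed 80% interval: the 0.1 and 0.9 quantiles of Beta(12, 63).
Posterior mean ≈ 0.160, SD ≈ 0.042; a Normal approximation gives roughly [0.106, 0.214].
Exact: F⁻¹(0.1) = 0.108; F⁻¹(0.9) = 0.216.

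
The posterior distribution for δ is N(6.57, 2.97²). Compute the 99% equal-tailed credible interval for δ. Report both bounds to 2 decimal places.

The posterior is symmetric, so the 99% equal-tailed interval is δ = 6.57 ± z·2.97 with z = 2.576.
Half-width: 2.576 × 2.97 = 7.65.
6.57 − 7.65 = -1.08; 6.57 + 7.65 = 14.22.

[-1.08, 14.22]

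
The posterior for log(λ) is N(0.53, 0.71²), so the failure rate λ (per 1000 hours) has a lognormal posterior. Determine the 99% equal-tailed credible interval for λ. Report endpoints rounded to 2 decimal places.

On the log scale the 99% interval is 0.53 ± 2.576 × 0.71 = [-1.2988, 2.3588].
Exponentiate: [e^-1.2988, e^2.3588] = [0.27, 10.58].

[0.27, 10.58]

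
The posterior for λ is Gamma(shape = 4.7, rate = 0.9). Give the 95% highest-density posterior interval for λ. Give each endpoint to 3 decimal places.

[1.169, 9.990]

The posterior is unimodal and skewed, so the HPD interval has equal density at both endpoints and is the shortest 95% interval.
Solving f(1.169) = f(9.990) with F(9.990) − F(1.169) = 0.95 gives [1.169, 9.990].
For comparison, the equal-tailed interval is [1.620, 10.894]; the HPD is narrower and shifted toward the mode.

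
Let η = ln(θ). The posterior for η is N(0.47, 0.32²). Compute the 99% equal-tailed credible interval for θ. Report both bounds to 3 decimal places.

On the log scale the 99% interval is 0.47 ± 2.576 × 0.32 = [-0.3543, 1.2943].
Exponentiate: [e^-0.3543, e^1.2943] = [0.702, 3.648].

[0.702, 3.648]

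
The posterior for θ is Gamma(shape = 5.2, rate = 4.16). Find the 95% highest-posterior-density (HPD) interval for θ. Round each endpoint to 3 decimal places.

[0.316, 2.337]

The posterior is unimodal and skewed, so the HPD interval has equal density at both endpoints and is the shortest 95% interval.
Solving f(0.316) = f(2.337) with F(2.337) − F(0.316) = 0.95 gives [0.316, 2.337].
For comparison, the equal-tailed interval is [0.417, 2.531]; the HPD is narrower and shifted toward the mode.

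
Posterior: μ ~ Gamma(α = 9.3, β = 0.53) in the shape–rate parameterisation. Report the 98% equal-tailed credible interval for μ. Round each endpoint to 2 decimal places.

Posterior: Gamma(shape 9.3, rate 0.53).
Equal-tailed 98% interval: Gamma(9.3, 0.53) quantiles at 0.01 and 0.99.
Posterior mean ≈ 17.55, SD ≈ 5.75; a Normal approximation gives roughly [4.16, 30.93].
Exact: lower = 6.97; upper = 33.62.

[6.97, 33.62]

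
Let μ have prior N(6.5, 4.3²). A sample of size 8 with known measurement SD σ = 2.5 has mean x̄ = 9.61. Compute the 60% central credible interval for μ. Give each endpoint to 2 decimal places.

[8.76, 10.21]

Posterior precision = 1/4.3² + 8/2.5² = 0.0541 + 1.2800 = 1.3341, so posterior SD = 0.8658.
Posterior mean = (6.5/4.3² + 8·9.61/2.5²) / 1.3341 = 9.4839.
Interval: 9.4839 ± 0.842 × 0.8658 → [8.76, 10.21].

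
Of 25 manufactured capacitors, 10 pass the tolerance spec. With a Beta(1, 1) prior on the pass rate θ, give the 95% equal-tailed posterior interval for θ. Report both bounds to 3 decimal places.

[0.234, 0.594]

Posterior: Beta(1+10, 1+15) = Beta(11, 16).
Equal-tailed 95% interval: the 0.025 and 0.975 quantiles of Beta(11, 16).
Posterior mean ≈ 0.407, SD ≈ 0.093; a Normal approximation gives roughly [0.225, 0.589].
Exact: F⁻¹(0.025) = 0.234; F⁻¹(0.975) = 0.594.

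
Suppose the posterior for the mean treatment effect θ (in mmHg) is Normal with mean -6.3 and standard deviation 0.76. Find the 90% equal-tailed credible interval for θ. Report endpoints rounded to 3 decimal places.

[-7.550, -5.050]

The posterior is symmetric, so the 90% equal-tailed interval is θ = -6.3 ± z·0.76 with z = 1.645.
Half-width: 1.645 × 0.76 = 1.250.
-6.3 − 1.250 = -7.550; -6.3 + 1.250 = -5.050.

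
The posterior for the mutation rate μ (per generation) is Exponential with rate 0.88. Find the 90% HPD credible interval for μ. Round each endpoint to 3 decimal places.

The exponential density is strictly decreasing on [0, ∞), so the HPD interval is anchored at 0: [0, q] with P(μ ≤ q) = 0.90.
q = −ln(1 − 0.90) / 0.88 = 2.3026 / 0.88 = 2.617.

[0.000, 2.617]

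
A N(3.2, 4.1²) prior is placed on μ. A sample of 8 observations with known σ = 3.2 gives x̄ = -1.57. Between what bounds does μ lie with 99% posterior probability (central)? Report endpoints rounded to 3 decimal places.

Posterior precision = 1/4.1² + 8/3.2² = 0.0595 + 0.7812 = 0.8407, so posterior SD = 1.0906.
Posterior mean = (3.2/4.1² + 8·-1.57/3.2²) / 0.8407 = -1.2325.
Interval: -1.2325 ± 2.576 × 1.0906 → [-4.042, 1.577].

[-4.042, 1.577]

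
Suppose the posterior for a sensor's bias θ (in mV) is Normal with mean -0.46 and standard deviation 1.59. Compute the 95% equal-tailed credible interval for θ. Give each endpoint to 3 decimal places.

[-3.576, 2.656]

The posterior is symmetric, so the 95% equal-tailed interval is θ = -0.46 ± z·1.59 with z = 1.960.
Half-width: 1.960 × 1.59 = 3.116.
-0.46 − 3.116 = -3.576; -0.46 + 3.116 = 2.656.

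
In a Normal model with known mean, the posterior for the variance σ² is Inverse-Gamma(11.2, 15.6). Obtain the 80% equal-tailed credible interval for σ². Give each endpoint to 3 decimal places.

[0.997, 2.172]

Inverse-Gamma(11.2, 15.6) quantiles: F⁻¹(0.1) and F⁻¹(0.9).
Equivalently, 1/σ² ~ Gamma(11.2, rate = 15.6); invert its 0.9 and 0.1 quantiles.
Posterior mean ≈ 1.529, SD ≈ 0.504; a Normal approximation gives roughly [0.883, 2.176].
Exact: lower = 0.997; upper = 2.172.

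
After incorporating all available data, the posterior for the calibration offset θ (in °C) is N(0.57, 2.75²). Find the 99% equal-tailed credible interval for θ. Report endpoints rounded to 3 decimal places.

The posterior is symmetric, so the 99% equal-tailed interval is θ = 0.57 ± z·2.75 with z = 2.576.
Half-width: 2.576 × 2.75 = 7.084.
0.57 − 7.084 = -6.514; 0.57 + 7.084 = 7.654.

[-6.514, 7.654]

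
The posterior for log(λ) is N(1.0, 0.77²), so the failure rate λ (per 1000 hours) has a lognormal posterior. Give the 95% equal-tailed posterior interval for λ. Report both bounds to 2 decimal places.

On the log scale the 95% interval is 1.0 ± 1.960 × 0.77 = [-0.5092, 2.5092].
Exponentiate: [e^-0.5092, e^2.5092] = [0.60, 12.29].

[0.60, 12.29]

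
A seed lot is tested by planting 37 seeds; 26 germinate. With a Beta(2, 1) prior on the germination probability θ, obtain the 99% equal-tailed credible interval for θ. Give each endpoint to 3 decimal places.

[0.502, 0.862]

Posterior: Beta(2+26, 1+11) = Beta(28, 12).
Equal-tailed 99% interval: the 0.005 and 0.995 quantiles of Beta(28, 12).
Posterior mean ≈ 0.700, SD ≈ 0.072; a Normal approximation gives roughly [0.516, 0.884].
Exact: F⁻¹(0.005) = 0.502; F⁻¹(0.995) = 0.862.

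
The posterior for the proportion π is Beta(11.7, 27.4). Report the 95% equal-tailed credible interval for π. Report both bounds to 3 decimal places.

Posterior: Beta(11.7, 27.4).
Equal-tailed 95% interval: the 0.025 and 0.975 quantiles of Beta(11.7, 27.4).
Posterior mean ≈ 0.299, SD ≈ 0.072; a Normal approximation gives roughly [0.158, 0.441].
Exact: F⁻¹(0.025) = 0.168; F⁻¹(0.975) = 0.450.

[0.168, 0.450]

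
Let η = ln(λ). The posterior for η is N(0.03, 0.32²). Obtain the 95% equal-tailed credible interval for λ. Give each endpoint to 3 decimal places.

On the log scale the 95% interval is 0.03 ± 1.960 × 0.32 = [-0.5972, 0.6572].
Exponentiate: [e^-0.5972, e^0.6572] = [0.550, 1.929].

[0.550, 1.929]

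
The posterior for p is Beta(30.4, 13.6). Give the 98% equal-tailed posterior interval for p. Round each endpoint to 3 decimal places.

[0.520, 0.836]

Posterior: Beta(30.4, 13.6).
Equal-tailed 98% interval: the 0.01 and 0.99 quantiles of Beta(30.4, 13.6).
Posterior mean ≈ 0.691, SD ≈ 0.069; a Normal approximation gives roughly [0.531, 0.851].
Exact: F⁻¹(0.01) = 0.520; F⁻¹(0.99) = 0.836.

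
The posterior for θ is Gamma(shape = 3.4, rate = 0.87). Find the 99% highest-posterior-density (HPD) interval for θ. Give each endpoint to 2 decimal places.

The posterior is unimodal and skewed, so the HPD interval has equal density at both endpoints and is the shortest 99% interval.
Solving f(0.26) = f(10.51) with F(10.51) − F(0.26) = 0.99 gives [0.26, 10.51].
For comparison, the equal-tailed interval is [0.53, 11.46]; the HPD is narrower and shifted toward the mode.

[0.26, 10.51]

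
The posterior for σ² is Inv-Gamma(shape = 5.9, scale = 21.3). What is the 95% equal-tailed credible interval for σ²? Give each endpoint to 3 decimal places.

Inverse-Gamma(5.9, 21.3) quantiles: F⁻¹(0.025) and F⁻¹(0.975).
Equivalently, 1/σ² ~ Gamma(5.9, rate = 21.3); invert its 0.975 and 0.025 quantiles.
Posterior mean ≈ 4.347, SD ≈ 2.201; a Normal approximation gives roughly [0.033, 8.661].
Exact: lower = 1.848; upper = 9.942.

[1.848, 9.942]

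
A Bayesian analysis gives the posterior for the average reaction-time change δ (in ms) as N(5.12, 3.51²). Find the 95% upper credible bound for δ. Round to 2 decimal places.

10.89

Need U with P(δ ≤ U) = 0.95: U = 5.12 + z_{0.05}·3.51.
z = 1.645; U = 5.12 + 1.645 × 3.51 = 10.89.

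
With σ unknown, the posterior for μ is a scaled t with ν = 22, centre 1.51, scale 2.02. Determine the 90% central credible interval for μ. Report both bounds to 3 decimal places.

[-1.959, 4.979]

The t_22 distribution is symmetric; the 90% interval is 1.51 ± t·2.02 with t_{0.95,22} = 1.717.
Half-width: 1.717 × 2.02 = 3.469.
1.51 − 3.469 = -1.959; 1.51 + 3.469 = 4.979.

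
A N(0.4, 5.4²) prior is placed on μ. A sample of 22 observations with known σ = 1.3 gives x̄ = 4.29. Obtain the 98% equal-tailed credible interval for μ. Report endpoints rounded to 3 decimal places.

[3.636, 4.924]

Posterior precision = 1/5.4² + 22/1.3² = 0.0343 + 13.0178 = 13.0520, so posterior SD = 0.2768.
Posterior mean = (0.4/5.4² + 22·4.29/1.3²) / 13.0520 = 4.2798.
Interval: 4.2798 ± 2.326 × 0.2768 → [3.636, 4.924].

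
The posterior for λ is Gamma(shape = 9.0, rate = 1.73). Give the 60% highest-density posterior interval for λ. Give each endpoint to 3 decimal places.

The posterior is unimodal and skewed, so the HPD interval has equal density at both endpoints and is the shortest 60% interval.
Solving f(3.370) = f(6.157) with F(6.157) − F(3.370) = 0.60 gives [3.370, 6.157].
For comparison, the equal-tailed interval is [3.716, 6.578]; the HPD is narrower and shifted toward the mode.

[3.370, 6.157]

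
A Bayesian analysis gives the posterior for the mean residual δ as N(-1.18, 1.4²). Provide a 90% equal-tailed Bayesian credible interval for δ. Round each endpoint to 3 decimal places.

The posterior is symmetric, so the 90% equal-tailed interval is δ = -1.18 ± z·1.4 with z = 1.645.
Half-width: 1.645 × 1.4 = 2.303.
-1.18 − 2.303 = -3.483; -1.18 + 2.303 = 1.123.

[-3.483, 1.123]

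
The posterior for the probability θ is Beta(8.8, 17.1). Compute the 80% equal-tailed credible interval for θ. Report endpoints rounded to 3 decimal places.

[0.224, 0.461]

Posterior: Beta(8.8, 17.1).
Equal-tailed 80% interval: the 0.1 and 0.9 quantiles of Beta(8.8, 17.1).
Posterior mean ≈ 0.340, SD ≈ 0.091; a Normal approximation gives roughly [0.223, 0.457].
Exact: F⁻¹(0.1) = 0.224; F⁻¹(0.9) = 0.461.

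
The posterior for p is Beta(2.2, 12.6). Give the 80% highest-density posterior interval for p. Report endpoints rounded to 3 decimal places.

[0.023, 0.230]

The posterior is unimodal and skewed, so the HPD interval has equal density at both endpoints and is the shortest 80% interval.
Solving f(0.023) = f(0.230) with F(0.230) − F(0.023) = 0.80 gives [0.023, 0.230].
For comparison, the equal-tailed interval is [0.047, 0.272]; the HPD is narrower and shifted toward the mode.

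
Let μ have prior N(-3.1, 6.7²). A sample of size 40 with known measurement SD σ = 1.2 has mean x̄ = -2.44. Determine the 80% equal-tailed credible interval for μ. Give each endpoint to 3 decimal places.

Posterior precision = 1/6.7² + 40/1.2² = 0.0223 + 27.7778 = 27.8001, so posterior SD = 0.1897.
Posterior mean = (-3.1/6.7² + 40·-2.44/1.2²) / 27.8001 = -2.4405.
Interval: -2.4405 ± 1.282 × 0.1897 → [-2.684, -2.197].

[-2.684, -2.197]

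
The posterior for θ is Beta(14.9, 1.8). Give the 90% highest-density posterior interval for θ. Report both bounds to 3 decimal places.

The posterior is unimodal and skewed, so the HPD interval has equal density at both endpoints and is the shortest 90% interval.
Solving f(0.789) = f(0.996) with F(0.996) − F(0.789) = 0.90 gives [0.789, 0.996].
For comparison, the equal-tailed interval is [0.749, 0.982]; the HPD is narrower and shifted toward the mode.

[0.789, 0.996]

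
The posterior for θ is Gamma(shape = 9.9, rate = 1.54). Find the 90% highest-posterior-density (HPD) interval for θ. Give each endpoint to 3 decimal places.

[3.130, 9.618]

The posterior is unimodal and skewed, so the HPD interval has equal density at both endpoints and is the shortest 90% interval.
Solving f(3.130) = f(9.618) with F(9.618) − F(3.130) = 0.90 gives [3.130, 9.618].
For comparison, the equal-tailed interval is [3.475, 10.116]; the HPD is narrower and shifted toward the mode.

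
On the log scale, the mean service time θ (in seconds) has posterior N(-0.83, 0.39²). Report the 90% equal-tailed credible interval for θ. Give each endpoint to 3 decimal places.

On the log scale the 90% interval is -0.83 ± 1.645 × 0.39 = [-1.4715, -0.1885].
Exponentiate: [e^-1.4715, e^-0.1885] = [0.230, 0.828].

[0.230, 0.828]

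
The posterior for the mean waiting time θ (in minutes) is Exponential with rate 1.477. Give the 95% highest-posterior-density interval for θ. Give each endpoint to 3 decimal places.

[0.000, 2.028]

The exponential density is strictly decreasing on [0, ∞), so the HPD interval is anchored at 0: [0, q] with P(θ ≤ q) = 0.95.
q = −ln(1 − 0.95) / 1.477 = 2.9957 / 1.477 = 2.028.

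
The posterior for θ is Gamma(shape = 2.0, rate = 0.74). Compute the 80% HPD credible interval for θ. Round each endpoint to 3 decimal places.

The posterior is unimodal and skewed, so the HPD interval has equal density at both endpoints and is the shortest 80% interval.
Solving f(0.226) = f(4.163) with F(4.163) − F(0.226) = 0.80 gives [0.226, 4.163].
For comparison, the equal-tailed interval is [0.719, 5.256]; the HPD is narrower and shifted toward the mode.

[0.226, 4.163]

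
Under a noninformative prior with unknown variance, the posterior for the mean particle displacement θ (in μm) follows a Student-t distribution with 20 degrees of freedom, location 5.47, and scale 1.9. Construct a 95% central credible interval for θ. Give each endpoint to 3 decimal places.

[1.507, 9.433]

The t_20 distribution is symmetric; the 95% interval is 5.47 ± t·1.9 with t_{0.975,20} = 2.086.
Half-width: 2.086 × 1.9 = 3.963.
5.47 − 3.963 = 1.507; 5.47 + 3.963 = 9.433.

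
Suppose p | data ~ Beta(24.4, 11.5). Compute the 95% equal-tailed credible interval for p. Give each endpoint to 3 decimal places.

Posterior: Beta(24.4, 11.5).
Equal-tailed 95% interval: the 0.025 and 0.975 quantiles of Beta(24.4, 11.5).
Posterior mean ≈ 0.680, SD ≈ 0.077; a Normal approximation gives roughly [0.529, 0.830].
Exact: F⁻¹(0.025) = 0.521; F⁻¹(0.975) = 0.820.

[0.521, 0.820]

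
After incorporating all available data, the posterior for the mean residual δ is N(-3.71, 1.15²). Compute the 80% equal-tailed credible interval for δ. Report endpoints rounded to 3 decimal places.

The posterior is symmetric, so the 80% equal-tailed interval is δ = -3.71 ± z·1.15 with z = 1.282.
Half-width: 1.282 × 1.15 = 1.474.
-3.71 − 1.474 = -5.184; -3.71 + 1.474 = -2.236.

[-5.184, -2.236]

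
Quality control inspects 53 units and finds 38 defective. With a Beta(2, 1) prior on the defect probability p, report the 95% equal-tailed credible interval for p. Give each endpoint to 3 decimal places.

Posterior: Beta(2+38, 1+15) = Beta(40, 16).
Equal-tailed 95% interval: the 0.025 and 0.975 quantiles of Beta(40, 16).
Posterior mean ≈ 0.714, SD ≈ 0.060; a Normal approximation gives roughly [0.597, 0.832].
Exact: F⁻¹(0.025) = 0.590; F⁻¹(0.975) = 0.824.

[0.590, 0.824]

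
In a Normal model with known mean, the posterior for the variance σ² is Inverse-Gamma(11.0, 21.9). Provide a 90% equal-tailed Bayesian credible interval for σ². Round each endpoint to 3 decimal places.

[1.291, 3.550]

Inverse-Gamma(11.0, 21.9) quantiles: F⁻¹(0.05) and F⁻¹(0.95).
Equivalently, 1/σ² ~ Gamma(11.0, rate = 21.9); invert its 0.95 and 0.05 quantiles.
Posterior mean ≈ 2.190, SD ≈ 0.730; a Normal approximation gives roughly [0.989, 3.391].
Exact: lower = 1.291; upper = 3.550.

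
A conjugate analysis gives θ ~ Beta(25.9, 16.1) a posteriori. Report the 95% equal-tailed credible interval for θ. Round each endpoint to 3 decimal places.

[0.467, 0.756]

Posterior: Beta(25.9, 16.1).
Equal-tailed 95% interval: the 0.025 and 0.975 quantiles of Beta(25.9, 16.1).
Posterior mean ≈ 0.617, SD ≈ 0.074; a Normal approximation gives roughly [0.471, 0.762].
Exact: F⁻¹(0.025) = 0.467; F⁻¹(0.975) = 0.756.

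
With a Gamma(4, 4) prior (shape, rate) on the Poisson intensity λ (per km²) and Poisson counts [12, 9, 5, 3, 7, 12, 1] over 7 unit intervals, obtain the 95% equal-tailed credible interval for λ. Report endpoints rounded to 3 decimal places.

Posterior: Gamma(4+49, 4+7) = Gamma(53, 11) (shape, rate).
Equal-tailed 95% interval: Gamma(53, 11) quantiles at 0.025 and 0.975.
Posterior mean ≈ 4.818, SD ≈ 0.662; a Normal approximation gives roughly [3.521, 6.115].
Exact: lower = 3.609; upper = 6.199.

[3.609, 6.199]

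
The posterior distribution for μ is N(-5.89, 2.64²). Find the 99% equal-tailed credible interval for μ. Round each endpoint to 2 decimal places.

[-12.69, 0.91]

The posterior is symmetric, so the 99% equal-tailed interval is μ = -5.89 ± z·2.64 with z = 2.576.
Half-width: 2.576 × 2.64 = 6.80.
-5.89 − 6.80 = -12.69; -5.89 + 6.80 = 0.91.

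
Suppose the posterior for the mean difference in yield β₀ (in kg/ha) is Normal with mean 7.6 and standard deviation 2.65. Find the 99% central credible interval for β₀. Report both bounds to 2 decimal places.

The posterior is symmetric, so the 99% equal-tailed interval is β₀ = 7.6 ± z·2.65 with z = 2.576.
Half-width: 2.576 × 2.65 = 6.83.
7.6 − 6.83 = 0.77; 7.6 + 6.83 = 14.43.

[0.77, 14.43]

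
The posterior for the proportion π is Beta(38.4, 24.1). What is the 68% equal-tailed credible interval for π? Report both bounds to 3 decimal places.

Posterior: Beta(38.4, 24.1).
Equal-tailed 68% interval: the 0.16 and 0.84 quantiles of Beta(38.4, 24.1).
Posterior mean ≈ 0.614, SD ≈ 0.061; a Normal approximation gives roughly [0.554, 0.675].
Exact: F⁻¹(0.16) = 0.553; F⁻¹(0.84) = 0.676.

[0.553, 0.676]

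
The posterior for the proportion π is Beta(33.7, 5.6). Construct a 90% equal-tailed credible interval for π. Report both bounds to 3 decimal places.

Posterior: Beta(33.7, 5.6).
Equal-tailed 90% interval: the 0.05 and 0.95 quantiles of Beta(33.7, 5.6).
Posterior mean ≈ 0.858, SD ≈ 0.055; a Normal approximation gives roughly [0.767, 0.948].
Exact: F⁻¹(0.05) = 0.758; F⁻¹(0.95) = 0.937.

[0.758, 0.937]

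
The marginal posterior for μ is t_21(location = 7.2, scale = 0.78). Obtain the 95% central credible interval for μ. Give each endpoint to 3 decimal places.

[5.578, 8.822]

The t_21 distribution is symmetric; the 95% interval is 7.2 ± t·0.78 with t_{0.975,21} = 2.080.
Half-width: 2.080 × 0.78 = 1.622.
7.2 − 1.622 = 5.578; 7.2 + 1.622 = 8.822.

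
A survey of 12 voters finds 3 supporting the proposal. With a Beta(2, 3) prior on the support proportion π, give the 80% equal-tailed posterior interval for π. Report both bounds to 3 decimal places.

[0.161, 0.439]

Posterior: Beta(2+3, 3+9) = Beta(5, 12).
Equal-tailed 80% interval: the 0.1 and 0.9 quantiles of Beta(5, 12).
Posterior mean ≈ 0.294, SD ≈ 0.107; a Normal approximation gives roughly [0.156, 0.432].
Exact: F⁻¹(0.1) = 0.161; F⁻¹(0.9) = 0.439.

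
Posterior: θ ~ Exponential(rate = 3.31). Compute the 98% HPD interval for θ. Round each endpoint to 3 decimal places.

[0.000, 1.182]

The exponential density is strictly decreasing on [0, ∞), so the HPD interval is anchored at 0: [0, q] with P(θ ≤ q) = 0.98.
q = −ln(1 − 0.98) / 3.31 = 3.9120 / 3.31 = 1.182.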